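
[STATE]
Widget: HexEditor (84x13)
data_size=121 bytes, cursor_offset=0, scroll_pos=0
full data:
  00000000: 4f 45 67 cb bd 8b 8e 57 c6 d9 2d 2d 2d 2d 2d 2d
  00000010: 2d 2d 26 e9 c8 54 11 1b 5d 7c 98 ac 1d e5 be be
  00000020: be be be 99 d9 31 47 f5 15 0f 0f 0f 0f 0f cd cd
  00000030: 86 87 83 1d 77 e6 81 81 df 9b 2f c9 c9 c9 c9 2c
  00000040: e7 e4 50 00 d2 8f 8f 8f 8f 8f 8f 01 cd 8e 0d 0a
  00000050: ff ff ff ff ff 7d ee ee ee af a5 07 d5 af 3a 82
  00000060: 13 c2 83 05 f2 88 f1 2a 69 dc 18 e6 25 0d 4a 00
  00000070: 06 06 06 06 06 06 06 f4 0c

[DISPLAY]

00000000  4F 45 67 cb bd 8b 8e 57  c6 d9 2d 2d 2d 2d 2d 2d  |OEg....W..------|      
00000010  2d 2d 26 e9 c8 54 11 1b  5d 7c 98 ac 1d e5 be be  |--&..T..]|......|      
00000020  be be be 99 d9 31 47 f5  15 0f 0f 0f 0f 0f cd cd  |.....1G.........|      
00000030  86 87 83 1d 77 e6 81 81  df 9b 2f c9 c9 c9 c9 2c  |....w...../....,|      
00000040  e7 e4 50 00 d2 8f 8f 8f  8f 8f 8f 01 cd 8e 0d 0a  |..P.............|      
00000050  ff ff ff ff ff 7d ee ee  ee af a5 07 d5 af 3a 82  |.....}........:.|      
00000060  13 c2 83 05 f2 88 f1 2a  69 dc 18 e6 25 0d 4a 00  |.......*i...%.J.|      
00000070  06 06 06 06 06 06 06 f4  0c                       |.........       |      
                                                                                    
                                                                                    
                                                                                    
                                                                                    
                                                                                    


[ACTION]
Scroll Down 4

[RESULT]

00000040  e7 e4 50 00 d2 8f 8f 8f  8f 8f 8f 01 cd 8e 0d 0a  |..P.............|      
00000050  ff ff ff ff ff 7d ee ee  ee af a5 07 d5 af 3a 82  |.....}........:.|      
00000060  13 c2 83 05 f2 88 f1 2a  69 dc 18 e6 25 0d 4a 00  |.......*i...%.J.|      
00000070  06 06 06 06 06 06 06 f4  0c                       |.........       |      
                                                                                    
                                                                                    
                                                                                    
                                                                                    
                                                                                    
                                                                                    
                                                                                    
                                                                                    
                                                                                    


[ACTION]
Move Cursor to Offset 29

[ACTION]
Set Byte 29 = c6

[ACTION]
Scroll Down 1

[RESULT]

00000050  ff ff ff ff ff 7d ee ee  ee af a5 07 d5 af 3a 82  |.....}........:.|      
00000060  13 c2 83 05 f2 88 f1 2a  69 dc 18 e6 25 0d 4a 00  |.......*i...%.J.|      
00000070  06 06 06 06 06 06 06 f4  0c                       |.........       |      
                                                                                    
                                                                                    
                                                                                    
                                                                                    
                                                                                    
                                                                                    
                                                                                    
                                                                                    
                                                                                    
                                                                                    


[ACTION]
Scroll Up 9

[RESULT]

00000000  4f 45 67 cb bd 8b 8e 57  c6 d9 2d 2d 2d 2d 2d 2d  |OEg....W..------|      
00000010  2d 2d 26 e9 c8 54 11 1b  5d 7c 98 ac 1d C6 be be  |--&..T..]|......|      
00000020  be be be 99 d9 31 47 f5  15 0f 0f 0f 0f 0f cd cd  |.....1G.........|      
00000030  86 87 83 1d 77 e6 81 81  df 9b 2f c9 c9 c9 c9 2c  |....w...../....,|      
00000040  e7 e4 50 00 d2 8f 8f 8f  8f 8f 8f 01 cd 8e 0d 0a  |..P.............|      
00000050  ff ff ff ff ff 7d ee ee  ee af a5 07 d5 af 3a 82  |.....}........:.|      
00000060  13 c2 83 05 f2 88 f1 2a  69 dc 18 e6 25 0d 4a 00  |.......*i...%.J.|      
00000070  06 06 06 06 06 06 06 f4  0c                       |.........       |      
                                                                                    
                                                                                    
                                                                                    
                                                                                    
                                                                                    


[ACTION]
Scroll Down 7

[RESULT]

00000070  06 06 06 06 06 06 06 f4  0c                       |.........       |      
                                                                                    
                                                                                    
                                                                                    
                                                                                    
                                                                                    
                                                                                    
                                                                                    
                                                                                    
                                                                                    
                                                                                    
                                                                                    
                                                                                    


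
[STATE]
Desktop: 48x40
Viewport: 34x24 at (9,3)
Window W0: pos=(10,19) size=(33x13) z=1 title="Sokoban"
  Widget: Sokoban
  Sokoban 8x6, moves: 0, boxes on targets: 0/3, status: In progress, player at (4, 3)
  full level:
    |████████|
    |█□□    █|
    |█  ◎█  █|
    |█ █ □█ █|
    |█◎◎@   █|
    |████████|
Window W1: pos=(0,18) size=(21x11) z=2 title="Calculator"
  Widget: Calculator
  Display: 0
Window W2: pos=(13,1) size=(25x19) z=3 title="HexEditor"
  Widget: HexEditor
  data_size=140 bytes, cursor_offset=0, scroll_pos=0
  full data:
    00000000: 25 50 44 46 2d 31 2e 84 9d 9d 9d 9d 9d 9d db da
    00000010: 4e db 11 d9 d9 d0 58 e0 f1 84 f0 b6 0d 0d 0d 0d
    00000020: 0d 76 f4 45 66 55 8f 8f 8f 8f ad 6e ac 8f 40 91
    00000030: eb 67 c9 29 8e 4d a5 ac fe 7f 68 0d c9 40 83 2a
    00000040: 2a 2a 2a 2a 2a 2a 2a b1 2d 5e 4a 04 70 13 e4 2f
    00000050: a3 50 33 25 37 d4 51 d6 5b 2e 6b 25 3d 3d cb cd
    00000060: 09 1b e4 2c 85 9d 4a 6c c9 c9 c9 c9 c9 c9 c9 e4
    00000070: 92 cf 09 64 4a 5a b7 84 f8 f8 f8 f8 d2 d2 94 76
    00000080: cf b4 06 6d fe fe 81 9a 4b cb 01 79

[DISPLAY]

    ┠───────────────────────┨     
    ┃00000000  25 50 44 46 2┃     
    ┃00000010  4e db 11 d9 d┃     
    ┃00000020  0d 76 f4 45 6┃     
    ┃00000030  eb 67 c9 29 8┃     
    ┃00000040  2a 2a 2a 2a 2┃     
    ┃00000050  a3 50 33 25 3┃     
    ┃00000060  09 1b e4 2c 8┃     
    ┃00000070  92 cf 09 64 4┃     
    ┃00000080  cf b4 06 6d f┃     
    ┃                       ┃     
    ┃                       ┃     
    ┃                       ┃     
    ┃                       ┃     
    ┃                       ┃     
━━━━┃                       ┃     
tor ┗━━━━━━━━━━━━━━━━━━━━━━━┛━━━━┓
───────────┨                     ┃
          0┃─────────────────────┨
┬───┬───┐  ┃                     ┃
│ 9 │ ÷ │  ┃                     ┃
┼───┼───┤  ┃                     ┃
│ 6 │ × │  ┃                     ┃
┼───┼───┤  ┃                     ┃


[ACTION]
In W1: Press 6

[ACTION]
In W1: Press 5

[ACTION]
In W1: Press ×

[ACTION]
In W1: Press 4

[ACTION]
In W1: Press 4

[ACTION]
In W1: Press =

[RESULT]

    ┠───────────────────────┨     
    ┃00000000  25 50 44 46 2┃     
    ┃00000010  4e db 11 d9 d┃     
    ┃00000020  0d 76 f4 45 6┃     
    ┃00000030  eb 67 c9 29 8┃     
    ┃00000040  2a 2a 2a 2a 2┃     
    ┃00000050  a3 50 33 25 3┃     
    ┃00000060  09 1b e4 2c 8┃     
    ┃00000070  92 cf 09 64 4┃     
    ┃00000080  cf b4 06 6d f┃     
    ┃                       ┃     
    ┃                       ┃     
    ┃                       ┃     
    ┃                       ┃     
    ┃                       ┃     
━━━━┃                       ┃     
tor ┗━━━━━━━━━━━━━━━━━━━━━━━┛━━━━┓
───────────┨                     ┃
       2860┃─────────────────────┨
┬───┬───┐  ┃                     ┃
│ 9 │ ÷ │  ┃                     ┃
┼───┼───┤  ┃                     ┃
│ 6 │ × │  ┃                     ┃
┼───┼───┤  ┃                     ┃


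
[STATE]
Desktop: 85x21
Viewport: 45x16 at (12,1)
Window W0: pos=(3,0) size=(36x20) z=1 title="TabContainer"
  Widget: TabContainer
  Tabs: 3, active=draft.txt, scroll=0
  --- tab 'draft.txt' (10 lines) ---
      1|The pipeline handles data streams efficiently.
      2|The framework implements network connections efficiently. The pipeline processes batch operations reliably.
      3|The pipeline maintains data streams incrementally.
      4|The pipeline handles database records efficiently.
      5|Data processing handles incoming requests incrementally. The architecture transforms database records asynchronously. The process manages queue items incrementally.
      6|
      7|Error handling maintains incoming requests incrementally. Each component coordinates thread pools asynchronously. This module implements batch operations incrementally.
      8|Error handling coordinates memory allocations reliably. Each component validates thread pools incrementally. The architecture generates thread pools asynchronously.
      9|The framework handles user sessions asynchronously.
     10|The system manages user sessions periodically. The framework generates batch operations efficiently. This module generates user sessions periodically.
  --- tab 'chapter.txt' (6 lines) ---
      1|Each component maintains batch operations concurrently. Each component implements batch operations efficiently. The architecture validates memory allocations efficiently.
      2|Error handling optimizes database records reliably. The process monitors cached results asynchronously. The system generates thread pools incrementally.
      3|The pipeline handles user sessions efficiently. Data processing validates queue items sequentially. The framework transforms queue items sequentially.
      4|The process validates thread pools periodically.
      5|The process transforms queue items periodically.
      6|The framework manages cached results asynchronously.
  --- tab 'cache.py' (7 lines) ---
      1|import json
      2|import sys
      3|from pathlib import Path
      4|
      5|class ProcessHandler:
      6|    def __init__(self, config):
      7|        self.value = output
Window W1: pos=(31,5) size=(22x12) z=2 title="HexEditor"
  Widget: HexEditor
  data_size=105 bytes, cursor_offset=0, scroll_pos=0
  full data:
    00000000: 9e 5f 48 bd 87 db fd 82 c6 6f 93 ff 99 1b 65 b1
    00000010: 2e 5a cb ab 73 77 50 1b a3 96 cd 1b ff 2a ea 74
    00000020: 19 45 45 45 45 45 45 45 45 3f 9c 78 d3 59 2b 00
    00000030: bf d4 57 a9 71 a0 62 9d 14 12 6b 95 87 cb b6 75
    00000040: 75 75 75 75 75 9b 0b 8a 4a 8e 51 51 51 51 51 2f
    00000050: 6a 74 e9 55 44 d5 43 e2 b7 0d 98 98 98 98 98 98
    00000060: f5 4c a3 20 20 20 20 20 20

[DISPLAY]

ainer                     ┃                  
──────────────────────────┨                  
xt]│ chapter.txt │ cache.p┃                  
──────────────────────────┃                  
line handles data s┏━━━━━━━━━━━━━━━━━━━━┓    
ework implements ne┃ HexEditor          ┃    
line maintains data┠────────────────────┨    
line handles databa┃00000000  9E 5f 48 b┃    
cessing handles inc┃00000010  2e 5a cb a┃    
                   ┃00000020  19 45 45 4┃    
ndling maintains in┃00000030  bf d4 57 a┃    
ndling coordinates ┃00000040  75 75 75 7┃    
ework handles user ┃00000050  6a 74 e9 5┃    
em manages user ses┃00000060  f5 4c a3 2┃    
                   ┃                    ┃    
                   ┗━━━━━━━━━━━━━━━━━━━━┛    


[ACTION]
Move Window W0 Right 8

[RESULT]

 TabContainer                     ┃          
──────────────────────────────────┨          
[draft.txt]│ chapter.txt │ cache.p┃          
──────────────────────────────────┃          
The pipeline handle┏━━━━━━━━━━━━━━━━━━━━┓    
The framework imple┃ HexEditor          ┃    
The pipeline mainta┠────────────────────┨    
The pipeline handle┃00000000  9E 5f 48 b┃    
Data processing han┃00000010  2e 5a cb a┃    
                   ┃00000020  19 45 45 4┃    
Error handling main┃00000030  bf d4 57 a┃    
Error handling coor┃00000040  75 75 75 7┃    
The framework handl┃00000050  6a 74 e9 5┃    
The system manages ┃00000060  f5 4c a3 2┃    
                   ┃                    ┃    
                   ┗━━━━━━━━━━━━━━━━━━━━┛    


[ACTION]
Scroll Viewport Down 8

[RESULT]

The pipeline handle┏━━━━━━━━━━━━━━━━━━━━┓    
The framework imple┃ HexEditor          ┃    
The pipeline mainta┠────────────────────┨    
The pipeline handle┃00000000  9E 5f 48 b┃    
Data processing han┃00000010  2e 5a cb a┃    
                   ┃00000020  19 45 45 4┃    
Error handling main┃00000030  bf d4 57 a┃    
Error handling coor┃00000040  75 75 75 7┃    
The framework handl┃00000050  6a 74 e9 5┃    
The system manages ┃00000060  f5 4c a3 2┃    
                   ┃                    ┃    
                   ┗━━━━━━━━━━━━━━━━━━━━┛    
                                  ┃          
                                  ┃          
━━━━━━━━━━━━━━━━━━━━━━━━━━━━━━━━━━┛          
                                             


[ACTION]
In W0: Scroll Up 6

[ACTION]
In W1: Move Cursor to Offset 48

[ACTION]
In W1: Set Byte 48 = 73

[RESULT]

The pipeline handle┏━━━━━━━━━━━━━━━━━━━━┓    
The framework imple┃ HexEditor          ┃    
The pipeline mainta┠────────────────────┨    
The pipeline handle┃00000000  9e 5f 48 b┃    
Data processing han┃00000010  2e 5a cb a┃    
                   ┃00000020  19 45 45 4┃    
Error handling main┃00000030  73 d4 57 a┃    
Error handling coor┃00000040  75 75 75 7┃    
The framework handl┃00000050  6a 74 e9 5┃    
The system manages ┃00000060  f5 4c a3 2┃    
                   ┃                    ┃    
                   ┗━━━━━━━━━━━━━━━━━━━━┛    
                                  ┃          
                                  ┃          
━━━━━━━━━━━━━━━━━━━━━━━━━━━━━━━━━━┛          
                                             


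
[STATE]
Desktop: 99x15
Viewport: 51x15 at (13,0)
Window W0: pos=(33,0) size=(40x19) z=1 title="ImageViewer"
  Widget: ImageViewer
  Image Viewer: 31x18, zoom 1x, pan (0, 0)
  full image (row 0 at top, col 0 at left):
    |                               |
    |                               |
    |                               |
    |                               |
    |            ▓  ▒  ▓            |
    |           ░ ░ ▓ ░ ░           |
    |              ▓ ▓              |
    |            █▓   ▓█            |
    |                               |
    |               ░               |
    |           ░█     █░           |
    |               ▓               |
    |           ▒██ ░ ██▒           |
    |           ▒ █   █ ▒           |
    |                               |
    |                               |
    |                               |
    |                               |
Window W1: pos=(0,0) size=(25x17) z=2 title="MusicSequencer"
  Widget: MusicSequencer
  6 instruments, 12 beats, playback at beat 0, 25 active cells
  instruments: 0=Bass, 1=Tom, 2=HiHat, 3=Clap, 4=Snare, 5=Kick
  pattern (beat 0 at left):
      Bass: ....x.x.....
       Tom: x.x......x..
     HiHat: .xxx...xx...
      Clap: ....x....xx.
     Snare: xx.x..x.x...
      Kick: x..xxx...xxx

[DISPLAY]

━━━━━━━━━━━┓        ┏━━━━━━━━━━━━━━━━━━━━━━━━━━━━━━
cer        ┃        ┃ ImageViewer                  
───────────┨        ┠──────────────────────────────
678901     ┃        ┃                              
█·····     ┃        ┃                              
···█··     ┃        ┃                              
·██···     ┃        ┃                              
···██·     ┃        ┃            ▓  ▒  ▓           
█·█···     ┃        ┃           ░ ░ ▓ ░ ░          
···███     ┃        ┃              ▓ ▓             
           ┃        ┃            █▓   ▓█           
           ┃        ┃                              
           ┃        ┃               ░              
           ┃        ┃           ░█     █░          
           ┃        ┃               ▓              


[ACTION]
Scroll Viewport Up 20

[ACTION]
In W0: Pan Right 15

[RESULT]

━━━━━━━━━━━┓        ┏━━━━━━━━━━━━━━━━━━━━━━━━━━━━━━
cer        ┃        ┃ ImageViewer                  
───────────┨        ┠──────────────────────────────
678901     ┃        ┃                              
█·····     ┃        ┃                              
···█··     ┃        ┃                              
·██···     ┃        ┃                              
···██·     ┃        ┃▒  ▓                          
█·█···     ┃        ┃▓ ░ ░                         
···███     ┃        ┃ ▓                            
           ┃        ┃  ▓█                          
           ┃        ┃                              
           ┃        ┃░                             
           ┃        ┃   █░                         
           ┃        ┃▓                             


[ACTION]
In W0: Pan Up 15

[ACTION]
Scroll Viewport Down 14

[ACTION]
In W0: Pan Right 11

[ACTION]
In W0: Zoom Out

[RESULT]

━━━━━━━━━━━┓        ┏━━━━━━━━━━━━━━━━━━━━━━━━━━━━━━
cer        ┃        ┃ ImageViewer                  
───────────┨        ┠──────────────────────────────
678901     ┃        ┃                              
█·····     ┃        ┃                              
···█··     ┃        ┃                              
·██···     ┃        ┃                              
···██·     ┃        ┃                              
█·█···     ┃        ┃                              
···███     ┃        ┃                              
           ┃        ┃                              
           ┃        ┃                              
           ┃        ┃                              
           ┃        ┃                              
           ┃        ┃                              


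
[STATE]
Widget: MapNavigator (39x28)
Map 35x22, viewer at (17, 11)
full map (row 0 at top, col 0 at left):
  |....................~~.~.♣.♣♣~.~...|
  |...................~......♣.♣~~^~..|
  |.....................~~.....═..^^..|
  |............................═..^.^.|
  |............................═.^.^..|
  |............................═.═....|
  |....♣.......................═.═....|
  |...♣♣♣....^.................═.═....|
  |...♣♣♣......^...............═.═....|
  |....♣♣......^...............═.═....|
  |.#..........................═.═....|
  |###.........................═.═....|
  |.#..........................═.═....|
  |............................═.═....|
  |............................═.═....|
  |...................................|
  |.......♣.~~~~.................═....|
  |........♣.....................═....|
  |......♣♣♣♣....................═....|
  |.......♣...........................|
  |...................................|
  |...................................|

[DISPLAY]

                                       
                                       
                                       
  ....................~~.~.♣.♣♣~.~...  
  ...................~......♣.♣~~^~..  
  .....................~~.....═..^^..  
  ............................═..^.^.  
  ............................═.^.^..  
  ............................═.═....  
  ....♣.......................═.═....  
  ...♣♣♣....^.................═.═....  
  ...♣♣♣......^...............═.═....  
  ....♣♣......^...............═.═....  
  .#..........................═.═....  
  ###..............@..........═.═....  
  .#..........................═.═....  
  ............................═.═....  
  ............................═.═....  
  ...................................  
  .......♣.~~~~.................═....  
  ........♣.....................═....  
  ......♣♣♣♣....................═....  
  .......♣...........................  
  ...................................  
  ...................................  
                                       
                                       
                                       


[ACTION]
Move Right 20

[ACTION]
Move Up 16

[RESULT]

                                       
                                       
                                       
                                       
                                       
                                       
                                       
                                       
                                       
                                       
                                       
                                       
                                       
                                       
.....~~.~.♣.♣♣~.~..@                   
....~......♣.♣~~^~..                   
......~~.....═..^^..                   
.............═..^.^.                   
.............═.^.^..                   
.............═.═....                   
.............═.═....                   
.............═.═....                   
.............═.═....                   
.............═.═....                   
.............═.═....                   
.............═.═....                   
.............═.═....                   
.............═.═....                   


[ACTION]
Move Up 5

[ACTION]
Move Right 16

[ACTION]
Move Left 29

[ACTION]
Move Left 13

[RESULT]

                                       
                                       
                                       
                                       
                                       
                                       
                                       
                                       
                                       
                                       
                                       
                                       
                                       
                                       
                   @...................
                   ...................~
                   ....................
                   ....................
                   ....................
                   ....................
                   ....♣...............
                   ...♣♣♣....^.........
                   ...♣♣♣......^.......
                   ....♣♣......^.......
                   .#..................
                   ###.................
                   .#..................
                   ....................


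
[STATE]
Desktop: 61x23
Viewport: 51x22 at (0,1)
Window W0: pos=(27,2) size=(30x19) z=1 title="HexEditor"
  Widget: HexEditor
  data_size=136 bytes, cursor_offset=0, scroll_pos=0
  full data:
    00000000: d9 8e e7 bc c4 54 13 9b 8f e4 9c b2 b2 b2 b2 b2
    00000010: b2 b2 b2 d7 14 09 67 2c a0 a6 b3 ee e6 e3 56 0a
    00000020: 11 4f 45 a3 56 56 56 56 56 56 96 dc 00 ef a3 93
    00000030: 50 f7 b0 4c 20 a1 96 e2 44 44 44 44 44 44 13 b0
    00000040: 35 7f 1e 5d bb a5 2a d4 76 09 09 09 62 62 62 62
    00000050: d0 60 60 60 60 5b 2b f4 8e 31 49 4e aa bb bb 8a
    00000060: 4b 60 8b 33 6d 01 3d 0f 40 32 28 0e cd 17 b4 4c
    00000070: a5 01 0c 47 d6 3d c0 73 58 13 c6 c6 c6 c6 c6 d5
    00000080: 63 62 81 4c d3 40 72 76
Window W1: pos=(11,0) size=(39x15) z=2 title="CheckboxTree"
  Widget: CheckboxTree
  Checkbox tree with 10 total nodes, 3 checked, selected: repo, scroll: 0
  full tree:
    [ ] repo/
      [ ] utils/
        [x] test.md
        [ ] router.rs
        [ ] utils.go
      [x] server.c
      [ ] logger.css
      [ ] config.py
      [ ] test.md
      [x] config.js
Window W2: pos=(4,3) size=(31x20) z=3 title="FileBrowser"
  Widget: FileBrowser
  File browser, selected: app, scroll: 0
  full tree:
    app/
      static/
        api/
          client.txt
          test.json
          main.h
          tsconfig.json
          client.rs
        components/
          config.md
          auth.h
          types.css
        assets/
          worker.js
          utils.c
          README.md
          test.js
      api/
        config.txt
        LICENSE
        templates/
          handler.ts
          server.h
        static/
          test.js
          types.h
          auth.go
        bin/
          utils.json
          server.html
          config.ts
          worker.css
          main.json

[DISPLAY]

           ┃ CheckboxTree                        ┃ 
           ┠─────────────────────────────────────┨━
    ┏━━━━━━━━━━━━━━━━━━━━━━━━━━━━━┓              ┃ 
    ┃ FileBrowser                 ┃              ┃─
    ┠─────────────────────────────┨              ┃c
    ┃> [-] app/                   ┃              ┃1
    ┃    [+] static/              ┃              ┃5
    ┃    [+] api/                 ┃              ┃2
    ┃                             ┃              ┃b
    ┃                             ┃              ┃6
    ┃                             ┃              ┃6
    ┃                             ┃              ┃d
    ┃                             ┃              ┃d
    ┃                             ┃━━━━━━━━━━━━━━┛ 
    ┃                             ┃                
    ┃                             ┃                
    ┃                             ┃                
    ┃                             ┃                
    ┃                             ┃                
    ┃                             ┃━━━━━━━━━━━━━━━━
    ┃                             ┃                
    ┗━━━━━━━━━━━━━━━━━━━━━━━━━━━━━┛                


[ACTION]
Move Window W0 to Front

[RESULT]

           ┃ CheckboxTree                        ┃ 
           ┠───────────────┏━━━━━━━━━━━━━━━━━━━━━━━
    ┏━━━━━━━━━━━━━━━━━━━━━━┃ HexEditor             
    ┃ FileBrowser          ┠───────────────────────
    ┠──────────────────────┃00000000  D9 8e e7 bc c
    ┃> [-] app/            ┃00000010  b2 b2 b2 d7 1
    ┃    [+] static/       ┃00000020  11 4f 45 a3 5
    ┃    [+] api/          ┃00000030  50 f7 b0 4c 2
    ┃                      ┃00000040  35 7f 1e 5d b
    ┃                      ┃00000050  d0 60 60 60 6
    ┃                      ┃00000060  4b 60 8b 33 6
    ┃                      ┃00000070  a5 01 0c 47 d
    ┃                      ┃00000080  63 62 81 4c d
    ┃                      ┃                       
    ┃                      ┃                       
    ┃                      ┃                       
    ┃                      ┃                       
    ┃                      ┃                       
    ┃                      ┃                       
    ┃                      ┗━━━━━━━━━━━━━━━━━━━━━━━
    ┃                             ┃                
    ┗━━━━━━━━━━━━━━━━━━━━━━━━━━━━━┛                


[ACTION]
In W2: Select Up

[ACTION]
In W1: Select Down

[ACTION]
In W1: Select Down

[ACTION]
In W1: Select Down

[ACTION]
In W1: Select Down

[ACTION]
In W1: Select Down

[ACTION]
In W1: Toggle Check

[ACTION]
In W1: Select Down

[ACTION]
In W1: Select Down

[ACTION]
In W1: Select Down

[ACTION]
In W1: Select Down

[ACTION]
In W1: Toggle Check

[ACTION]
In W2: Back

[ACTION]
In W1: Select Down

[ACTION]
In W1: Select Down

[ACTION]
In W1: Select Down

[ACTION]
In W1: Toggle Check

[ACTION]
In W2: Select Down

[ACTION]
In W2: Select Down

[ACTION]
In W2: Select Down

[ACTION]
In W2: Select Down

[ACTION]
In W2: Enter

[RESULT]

           ┃ CheckboxTree                        ┃ 
           ┠───────────────┏━━━━━━━━━━━━━━━━━━━━━━━
    ┏━━━━━━━━━━━━━━━━━━━━━━┃ HexEditor             
    ┃ FileBrowser          ┠───────────────────────
    ┠──────────────────────┃00000000  D9 8e e7 bc c
    ┃  [-] app/            ┃00000010  b2 b2 b2 d7 1
    ┃    [+] static/       ┃00000020  11 4f 45 a3 5
    ┃  > [-] api/          ┃00000030  50 f7 b0 4c 2
    ┃      config.txt      ┃00000040  35 7f 1e 5d b
    ┃      LICENSE         ┃00000050  d0 60 60 60 6
    ┃      [+] templates/  ┃00000060  4b 60 8b 33 6
    ┃      [+] static/     ┃00000070  a5 01 0c 47 d
    ┃      [+] bin/        ┃00000080  63 62 81 4c d
    ┃                      ┃                       
    ┃                      ┃                       
    ┃                      ┃                       
    ┃                      ┃                       
    ┃                      ┃                       
    ┃                      ┃                       
    ┃                      ┗━━━━━━━━━━━━━━━━━━━━━━━
    ┃                             ┃                
    ┗━━━━━━━━━━━━━━━━━━━━━━━━━━━━━┛                


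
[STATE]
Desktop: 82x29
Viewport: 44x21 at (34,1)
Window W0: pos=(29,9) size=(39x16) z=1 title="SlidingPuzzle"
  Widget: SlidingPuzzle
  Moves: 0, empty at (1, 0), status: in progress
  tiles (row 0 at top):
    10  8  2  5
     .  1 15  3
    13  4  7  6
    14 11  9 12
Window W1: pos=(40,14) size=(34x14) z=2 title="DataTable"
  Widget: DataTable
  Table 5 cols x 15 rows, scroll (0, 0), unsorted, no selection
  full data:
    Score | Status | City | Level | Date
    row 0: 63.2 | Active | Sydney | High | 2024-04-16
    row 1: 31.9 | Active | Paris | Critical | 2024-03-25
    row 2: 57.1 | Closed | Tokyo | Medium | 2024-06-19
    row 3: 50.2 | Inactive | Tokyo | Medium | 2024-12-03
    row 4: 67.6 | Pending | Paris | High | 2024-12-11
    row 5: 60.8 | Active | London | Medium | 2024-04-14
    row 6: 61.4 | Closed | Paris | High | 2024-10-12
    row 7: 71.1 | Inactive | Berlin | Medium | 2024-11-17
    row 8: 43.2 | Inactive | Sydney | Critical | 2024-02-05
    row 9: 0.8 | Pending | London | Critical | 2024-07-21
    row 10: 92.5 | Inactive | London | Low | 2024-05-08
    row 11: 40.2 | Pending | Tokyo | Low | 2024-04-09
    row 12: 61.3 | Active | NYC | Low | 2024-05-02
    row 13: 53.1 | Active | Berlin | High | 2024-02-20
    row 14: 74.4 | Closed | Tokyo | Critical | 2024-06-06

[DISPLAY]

                                            
                                            
                                            
                                            
                                            
                                            
                                            
                                            
━━━━━━━━━━━━━━━━━━━━━━━━━━━━━━━━━┓          
dingPuzzle                       ┃          
─────────────────────────────────┨          
─┬────┬────┬────┐                ┃          
 │  8 │  2 │  5 │                ┃          
─┼────┏━━━━━━━━━━━━━━━━━━━━━━━━━━━━━━━━┓    
 │  1 ┃ DataTable                      ┃    
─┼────┠────────────────────────────────┨    
 │  4 ┃Score│Status  │City  │Level   │D┃    
─┼────┃─────┼────────┼──────┼────────┼─┃    
 │ 11 ┃63.2 │Active  │Sydney│High    │2┃    
─┴────┃31.9 │Active  │Paris │Critical│2┃    
s: 0  ┃57.1 │Closed  │Tokyo │Medium  │2┃    


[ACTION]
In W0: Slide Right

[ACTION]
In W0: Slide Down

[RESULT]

                                            
                                            
                                            
                                            
                                            
                                            
                                            
                                            
━━━━━━━━━━━━━━━━━━━━━━━━━━━━━━━━━┓          
dingPuzzle                       ┃          
─────────────────────────────────┨          
─┬────┬────┬────┐                ┃          
 │  8 │  2 │  5 │                ┃          
─┼────┏━━━━━━━━━━━━━━━━━━━━━━━━━━━━━━━━┓    
 │  1 ┃ DataTable                      ┃    
─┼────┠────────────────────────────────┨    
 │  4 ┃Score│Status  │City  │Level   │D┃    
─┼────┃─────┼────────┼──────┼────────┼─┃    
 │ 11 ┃63.2 │Active  │Sydney│High    │2┃    
─┴────┃31.9 │Active  │Paris │Critical│2┃    
s: 1  ┃57.1 │Closed  │Tokyo │Medium  │2┃    


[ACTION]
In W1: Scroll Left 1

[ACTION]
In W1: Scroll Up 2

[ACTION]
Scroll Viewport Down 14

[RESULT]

                                            
━━━━━━━━━━━━━━━━━━━━━━━━━━━━━━━━━┓          
dingPuzzle                       ┃          
─────────────────────────────────┨          
─┬────┬────┬────┐                ┃          
 │  8 │  2 │  5 │                ┃          
─┼────┏━━━━━━━━━━━━━━━━━━━━━━━━━━━━━━━━┓    
 │  1 ┃ DataTable                      ┃    
─┼────┠────────────────────────────────┨    
 │  4 ┃Score│Status  │City  │Level   │D┃    
─┼────┃─────┼────────┼──────┼────────┼─┃    
 │ 11 ┃63.2 │Active  │Sydney│High    │2┃    
─┴────┃31.9 │Active  │Paris │Critical│2┃    
s: 1  ┃57.1 │Closed  │Tokyo │Medium  │2┃    
      ┃50.2 │Inactive│Tokyo │Medium  │2┃    
      ┃67.6 │Pending │Paris │High    │2┃    
━━━━━━┃60.8 │Active  │London│Medium  │2┃    
      ┃61.4 │Closed  │Paris │High    │2┃    
      ┃71.1 │Inactive│Berlin│Medium  │2┃    
      ┗━━━━━━━━━━━━━━━━━━━━━━━━━━━━━━━━┛    
                                            


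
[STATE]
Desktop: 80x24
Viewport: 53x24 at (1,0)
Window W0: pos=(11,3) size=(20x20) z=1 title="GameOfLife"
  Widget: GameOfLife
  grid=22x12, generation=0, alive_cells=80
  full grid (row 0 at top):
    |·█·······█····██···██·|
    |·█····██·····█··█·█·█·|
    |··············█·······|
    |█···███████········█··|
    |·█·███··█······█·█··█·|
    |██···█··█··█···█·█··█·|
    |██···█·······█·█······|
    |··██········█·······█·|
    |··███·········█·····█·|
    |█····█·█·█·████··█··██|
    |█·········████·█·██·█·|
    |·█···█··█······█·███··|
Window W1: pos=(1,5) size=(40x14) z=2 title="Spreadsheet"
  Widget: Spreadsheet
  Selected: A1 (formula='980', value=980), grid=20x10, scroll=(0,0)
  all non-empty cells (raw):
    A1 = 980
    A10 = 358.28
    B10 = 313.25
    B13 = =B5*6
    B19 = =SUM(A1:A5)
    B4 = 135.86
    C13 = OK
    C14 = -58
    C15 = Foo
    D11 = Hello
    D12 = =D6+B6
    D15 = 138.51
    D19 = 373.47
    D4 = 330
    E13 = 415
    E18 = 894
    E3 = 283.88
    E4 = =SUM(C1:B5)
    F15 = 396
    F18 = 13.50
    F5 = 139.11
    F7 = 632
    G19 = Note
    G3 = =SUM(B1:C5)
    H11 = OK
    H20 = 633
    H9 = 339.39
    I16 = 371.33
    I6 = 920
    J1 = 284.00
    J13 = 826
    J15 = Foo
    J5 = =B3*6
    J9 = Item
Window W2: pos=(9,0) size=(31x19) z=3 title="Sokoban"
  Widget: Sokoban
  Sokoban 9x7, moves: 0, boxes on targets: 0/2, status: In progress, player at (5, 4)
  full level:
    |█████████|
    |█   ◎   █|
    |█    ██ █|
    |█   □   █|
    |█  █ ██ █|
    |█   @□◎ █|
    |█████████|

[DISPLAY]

        ┏━━━━━━━━━━━━━━━━━━━━━━━━━━━━━┓              
        ┃ Sokoban                     ┃              
        ┠─────────────────────────────┨              
        ┃█████████                    ┃              
        ┃█   ◎   █                    ┃              
┏━━━━━━━┃█    ██ █                    ┃┓             
┃ Spread┃█   □   █                    ┃┃             
┠───────┃█  █ ██ █                    ┃┨             
┃A1: 980┃█   @□◎ █                    ┃┃             
┃       ┃█████████                    ┃┃             
┃-------┃Moves: 0  0/2                ┃┃             
┃  1    ┃                             ┃┃             
┃  2    ┃                             ┃┃             
┃  3    ┃                             ┃┃             
┃  4    ┃                             ┃┃             
┃  5    ┃                             ┃┃             
┃  6    ┃                             ┃┃             
┃  7    ┃                             ┃┃             
┗━━━━━━━┗━━━━━━━━━━━━━━━━━━━━━━━━━━━━━┛┛             
          ┃                  ┃                       
          ┃                  ┃                       
          ┃                  ┃                       
          ┗━━━━━━━━━━━━━━━━━━┛                       
                                                     


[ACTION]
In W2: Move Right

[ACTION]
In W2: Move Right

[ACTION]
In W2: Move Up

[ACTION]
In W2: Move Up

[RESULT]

        ┏━━━━━━━━━━━━━━━━━━━━━━━━━━━━━┓              
        ┃ Sokoban                     ┃              
        ┠─────────────────────────────┨              
        ┃█████████                    ┃              
        ┃█   ◎   █                    ┃              
┏━━━━━━━┃█    ██ █                    ┃┓             
┃ Spread┃█   □   █                    ┃┃             
┠───────┃█  █ ██ █                    ┃┨             
┃A1: 980┃█     +□█                    ┃┃             
┃       ┃█████████                    ┃┃             
┃-------┃Moves: 2  0/2                ┃┃             
┃  1    ┃                             ┃┃             
┃  2    ┃                             ┃┃             
┃  3    ┃                             ┃┃             
┃  4    ┃                             ┃┃             
┃  5    ┃                             ┃┃             
┃  6    ┃                             ┃┃             
┃  7    ┃                             ┃┃             
┗━━━━━━━┗━━━━━━━━━━━━━━━━━━━━━━━━━━━━━┛┛             
          ┃                  ┃                       
          ┃                  ┃                       
          ┃                  ┃                       
          ┗━━━━━━━━━━━━━━━━━━┛                       
                                                     
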